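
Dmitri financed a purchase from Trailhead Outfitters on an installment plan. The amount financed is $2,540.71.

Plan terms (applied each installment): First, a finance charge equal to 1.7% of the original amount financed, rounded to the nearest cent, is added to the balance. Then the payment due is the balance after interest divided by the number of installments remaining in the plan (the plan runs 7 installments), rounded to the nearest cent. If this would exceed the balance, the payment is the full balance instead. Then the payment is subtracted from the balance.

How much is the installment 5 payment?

$410.16

Installment 1: $2,540.71 +$43.19 interest = $2,583.90; pay $369.13 → $2,214.77
Installment 2: $2,214.77 +$43.19 interest = $2,257.96; pay $376.33 → $1,881.63
Installment 3: $1,881.63 +$43.19 interest = $1,924.82; pay $384.96 → $1,539.86
Installment 4: $1,539.86 +$43.19 interest = $1,583.05; pay $395.76 → $1,187.29
Installment 5: $1,187.29 +$43.19 interest = $1,230.48; pay $410.16 → $820.32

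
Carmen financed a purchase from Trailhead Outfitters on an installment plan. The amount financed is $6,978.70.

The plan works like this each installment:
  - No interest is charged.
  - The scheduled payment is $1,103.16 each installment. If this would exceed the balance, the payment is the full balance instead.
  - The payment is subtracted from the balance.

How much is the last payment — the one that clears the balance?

Installment 1: opening $6,978.70; payment $1,103.16; balance $5,875.54
Installment 2: opening $5,875.54; payment $1,103.16; balance $4,772.38
Installment 3: opening $4,772.38; payment $1,103.16; balance $3,669.22
Installment 4: opening $3,669.22; payment $1,103.16; balance $2,566.06
Installment 5: opening $2,566.06; payment $1,103.16; balance $1,462.90
Installment 6: opening $1,462.90; payment $1,103.16; balance $359.74
Installment 7: opening $359.74; payment $359.74; balance $0.00

$359.74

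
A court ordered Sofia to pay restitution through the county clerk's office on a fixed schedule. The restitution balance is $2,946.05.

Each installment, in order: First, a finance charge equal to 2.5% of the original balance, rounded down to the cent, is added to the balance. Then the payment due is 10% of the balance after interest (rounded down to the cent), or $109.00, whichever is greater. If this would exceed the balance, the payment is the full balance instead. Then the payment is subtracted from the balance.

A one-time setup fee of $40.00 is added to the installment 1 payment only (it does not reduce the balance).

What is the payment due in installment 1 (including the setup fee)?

Installment 1: opening $2,946.05; interest $73.65 → $3,019.70; payment $301.97 (+ $40.00 fee); balance $2,717.73

$341.97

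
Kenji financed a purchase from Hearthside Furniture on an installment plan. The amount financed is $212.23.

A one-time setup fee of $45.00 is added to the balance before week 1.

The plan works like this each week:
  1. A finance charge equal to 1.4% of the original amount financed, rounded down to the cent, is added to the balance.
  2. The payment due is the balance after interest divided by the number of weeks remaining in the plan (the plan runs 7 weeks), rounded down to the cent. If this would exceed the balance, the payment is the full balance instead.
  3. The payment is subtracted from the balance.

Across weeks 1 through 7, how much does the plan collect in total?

Week 1: $257.23 +$2.97 interest = $260.20; pay $37.17 → $223.03
Week 2: $223.03 +$2.97 interest = $226.00; pay $37.66 → $188.34
Week 3: $188.34 +$2.97 interest = $191.31; pay $38.26 → $153.05
Week 4: $153.05 +$2.97 interest = $156.02; pay $39.00 → $117.02
Week 5: $117.02 +$2.97 interest = $119.99; pay $39.99 → $80.00
Week 6: $80.00 +$2.97 interest = $82.97; pay $41.48 → $41.49
Week 7: $41.49 +$2.97 interest = $44.46; pay $44.46 → $0.00
Total paid: $278.02

$278.02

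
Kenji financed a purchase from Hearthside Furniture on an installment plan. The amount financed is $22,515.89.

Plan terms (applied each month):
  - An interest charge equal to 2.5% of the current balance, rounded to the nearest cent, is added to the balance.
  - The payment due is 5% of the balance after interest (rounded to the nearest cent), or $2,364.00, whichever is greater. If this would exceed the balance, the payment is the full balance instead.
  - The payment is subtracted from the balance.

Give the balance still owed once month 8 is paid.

# | Opening | Interest | Payment | End bal
1 | $22,515.89 | $562.90 | $2,364.00 | $20,714.79
2 | $20,714.79 | $517.87 | $2,364.00 | $18,868.66
3 | $18,868.66 | $471.72 | $2,364.00 | $16,976.38
4 | $16,976.38 | $424.41 | $2,364.00 | $15,036.79
5 | $15,036.79 | $375.92 | $2,364.00 | $13,048.71
6 | $13,048.71 | $326.22 | $2,364.00 | $11,010.93
7 | $11,010.93 | $275.27 | $2,364.00 | $8,922.20
8 | $8,922.20 | $223.06 | $2,364.00 | $6,781.26

$6,781.26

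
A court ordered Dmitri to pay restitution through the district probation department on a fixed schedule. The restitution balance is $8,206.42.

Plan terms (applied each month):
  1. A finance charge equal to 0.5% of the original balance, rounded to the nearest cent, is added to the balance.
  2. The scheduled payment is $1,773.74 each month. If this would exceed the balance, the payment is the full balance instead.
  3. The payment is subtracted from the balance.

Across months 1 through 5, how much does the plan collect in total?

# | Opening | Interest | Payment | End bal
1 | $8,206.42 | $41.03 | $1,773.74 | $6,473.71
2 | $6,473.71 | $41.03 | $1,773.74 | $4,741.00
3 | $4,741.00 | $41.03 | $1,773.74 | $3,008.29
4 | $3,008.29 | $41.03 | $1,773.74 | $1,275.58
5 | $1,275.58 | $41.03 | $1,316.61 | $0.00
Total paid: $8,411.57

$8,411.57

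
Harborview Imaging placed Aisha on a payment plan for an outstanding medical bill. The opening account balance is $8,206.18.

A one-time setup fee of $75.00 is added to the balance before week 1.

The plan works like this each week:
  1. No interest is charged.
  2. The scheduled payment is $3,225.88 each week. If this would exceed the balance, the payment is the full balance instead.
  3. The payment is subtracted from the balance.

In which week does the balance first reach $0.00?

Week 1: opening $8,281.18; payment $3,225.88; balance $5,055.30
Week 2: opening $5,055.30; payment $3,225.88; balance $1,829.42
Week 3: opening $1,829.42; payment $1,829.42; balance $0.00
Balance reaches $0.00 in week 3.

3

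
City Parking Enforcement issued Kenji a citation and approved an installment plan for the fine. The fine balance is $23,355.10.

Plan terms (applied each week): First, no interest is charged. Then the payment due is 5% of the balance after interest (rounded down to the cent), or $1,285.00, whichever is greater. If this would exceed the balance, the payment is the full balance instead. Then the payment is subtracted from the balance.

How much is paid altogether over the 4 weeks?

$5,140.00

# | Opening | Payment | End bal
1 | $23,355.10 | $1,285.00 | $22,070.10
2 | $22,070.10 | $1,285.00 | $20,785.10
3 | $20,785.10 | $1,285.00 | $19,500.10
4 | $19,500.10 | $1,285.00 | $18,215.10
Total paid: $5,140.00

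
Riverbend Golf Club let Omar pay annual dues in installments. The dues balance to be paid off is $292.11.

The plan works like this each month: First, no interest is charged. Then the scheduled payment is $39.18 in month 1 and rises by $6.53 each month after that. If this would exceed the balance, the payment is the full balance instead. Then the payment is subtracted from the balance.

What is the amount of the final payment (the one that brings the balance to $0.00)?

$30.91

Month 1: opening $292.11; payment $39.18; balance $252.93
Month 2: opening $252.93; payment $45.71; balance $207.22
Month 3: opening $207.22; payment $52.24; balance $154.98
Month 4: opening $154.98; payment $58.77; balance $96.21
Month 5: opening $96.21; payment $65.30; balance $30.91
Month 6: opening $30.91; payment $30.91; balance $0.00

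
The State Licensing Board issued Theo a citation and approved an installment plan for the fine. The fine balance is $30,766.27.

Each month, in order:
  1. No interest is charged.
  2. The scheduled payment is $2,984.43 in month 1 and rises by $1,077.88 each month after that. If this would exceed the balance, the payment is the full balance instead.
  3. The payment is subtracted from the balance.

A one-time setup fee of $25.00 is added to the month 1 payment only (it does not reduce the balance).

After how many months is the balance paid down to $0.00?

6

Month 1: $30,766.27 − $2,984.43 (+ $25.00 fee) → $27,781.84
Month 2: $27,781.84 − $4,062.31 → $23,719.53
Month 3: $23,719.53 − $5,140.19 → $18,579.34
Month 4: $18,579.34 − $6,218.07 → $12,361.27
Month 5: $12,361.27 − $7,295.95 → $5,065.32
Month 6: $5,065.32 − $5,065.32 → $0.00
Balance reaches $0.00 in month 6.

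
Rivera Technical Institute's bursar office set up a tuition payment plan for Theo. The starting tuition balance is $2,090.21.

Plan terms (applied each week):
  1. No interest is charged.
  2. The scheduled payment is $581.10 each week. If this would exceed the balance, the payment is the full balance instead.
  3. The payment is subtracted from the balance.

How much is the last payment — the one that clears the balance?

Week 1: opening $2,090.21; payment $581.10; balance $1,509.11
Week 2: opening $1,509.11; payment $581.10; balance $928.01
Week 3: opening $928.01; payment $581.10; balance $346.91
Week 4: opening $346.91; payment $346.91; balance $0.00

$346.91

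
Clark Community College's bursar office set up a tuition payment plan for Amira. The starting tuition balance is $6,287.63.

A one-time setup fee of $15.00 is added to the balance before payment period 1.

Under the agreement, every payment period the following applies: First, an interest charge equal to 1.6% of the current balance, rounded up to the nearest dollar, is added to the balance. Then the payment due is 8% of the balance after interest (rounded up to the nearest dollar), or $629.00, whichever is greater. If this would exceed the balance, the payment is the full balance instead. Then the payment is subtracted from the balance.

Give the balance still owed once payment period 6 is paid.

Payment period 1: opening $6,302.63; interest $101.00 → $6,403.63; payment $629.00; balance $5,774.63
Payment period 2: opening $5,774.63; interest $93.00 → $5,867.63; payment $629.00; balance $5,238.63
Payment period 3: opening $5,238.63; interest $84.00 → $5,322.63; payment $629.00; balance $4,693.63
Payment period 4: opening $4,693.63; interest $76.00 → $4,769.63; payment $629.00; balance $4,140.63
Payment period 5: opening $4,140.63; interest $67.00 → $4,207.63; payment $629.00; balance $3,578.63
Payment period 6: opening $3,578.63; interest $58.00 → $3,636.63; payment $629.00; balance $3,007.63

$3,007.63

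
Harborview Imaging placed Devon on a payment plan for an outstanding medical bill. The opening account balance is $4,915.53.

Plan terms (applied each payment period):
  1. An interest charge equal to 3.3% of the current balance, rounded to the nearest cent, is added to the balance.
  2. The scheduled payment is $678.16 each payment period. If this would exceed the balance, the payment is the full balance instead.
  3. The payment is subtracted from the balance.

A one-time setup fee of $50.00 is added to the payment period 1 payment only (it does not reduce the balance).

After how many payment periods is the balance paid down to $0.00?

9

Payment period 1: opening $4,915.53; interest $162.21 → $5,077.74; payment $678.16 (+ $50.00 fee); balance $4,399.58
Payment period 2: opening $4,399.58; interest $145.19 → $4,544.77; payment $678.16; balance $3,866.61
Payment period 3: opening $3,866.61; interest $127.60 → $3,994.21; payment $678.16; balance $3,316.05
Payment period 4: opening $3,316.05; interest $109.43 → $3,425.48; payment $678.16; balance $2,747.32
Payment period 5: opening $2,747.32; interest $90.66 → $2,837.98; payment $678.16; balance $2,159.82
Payment period 6: opening $2,159.82; interest $71.27 → $2,231.09; payment $678.16; balance $1,552.93
Payment period 7: opening $1,552.93; interest $51.25 → $1,604.18; payment $678.16; balance $926.02
Payment period 8: opening $926.02; interest $30.56 → $956.58; payment $678.16; balance $278.42
Payment period 9: opening $278.42; interest $9.19 → $287.61; payment $287.61; balance $0.00
Balance reaches $0.00 in payment period 9.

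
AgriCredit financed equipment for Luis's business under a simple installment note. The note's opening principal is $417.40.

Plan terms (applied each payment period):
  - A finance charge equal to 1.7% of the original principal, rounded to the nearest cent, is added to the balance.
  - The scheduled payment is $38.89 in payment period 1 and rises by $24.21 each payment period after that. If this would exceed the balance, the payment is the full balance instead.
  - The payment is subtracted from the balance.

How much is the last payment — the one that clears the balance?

Payment period 1: opening $417.40; interest $7.10 → $424.50; payment $38.89; balance $385.61
Payment period 2: opening $385.61; interest $7.10 → $392.71; payment $63.10; balance $329.61
Payment period 3: opening $329.61; interest $7.10 → $336.71; payment $87.31; balance $249.40
Payment period 4: opening $249.40; interest $7.10 → $256.50; payment $111.52; balance $144.98
Payment period 5: opening $144.98; interest $7.10 → $152.08; payment $135.73; balance $16.35
Payment period 6: opening $16.35; interest $7.10 → $23.45; payment $23.45; balance $0.00

$23.45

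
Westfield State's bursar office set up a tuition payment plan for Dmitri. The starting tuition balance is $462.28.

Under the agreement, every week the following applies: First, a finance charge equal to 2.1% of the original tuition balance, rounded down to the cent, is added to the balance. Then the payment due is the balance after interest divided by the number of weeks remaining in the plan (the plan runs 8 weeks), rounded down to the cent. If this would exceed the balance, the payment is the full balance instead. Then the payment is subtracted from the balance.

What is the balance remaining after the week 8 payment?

$0.00

# | Opening | Interest | Payment | End bal
1 | $462.28 | $9.70 | $58.99 | $412.99
2 | $412.99 | $9.70 | $60.38 | $362.31
3 | $362.31 | $9.70 | $62.00 | $310.01
4 | $310.01 | $9.70 | $63.94 | $255.77
5 | $255.77 | $9.70 | $66.36 | $199.11
6 | $199.11 | $9.70 | $69.60 | $139.21
7 | $139.21 | $9.70 | $74.45 | $74.46
8 | $74.46 | $9.70 | $84.16 | $0.00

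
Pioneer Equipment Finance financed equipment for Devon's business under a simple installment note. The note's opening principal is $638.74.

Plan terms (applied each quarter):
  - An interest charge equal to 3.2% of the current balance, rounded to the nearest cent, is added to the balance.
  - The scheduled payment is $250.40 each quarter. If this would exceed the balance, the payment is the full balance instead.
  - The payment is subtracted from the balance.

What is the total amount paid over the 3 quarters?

Quarter 1: opening $638.74; interest $20.44 → $659.18; payment $250.40; balance $408.78
Quarter 2: opening $408.78; interest $13.08 → $421.86; payment $250.40; balance $171.46
Quarter 3: opening $171.46; interest $5.49 → $176.95; payment $176.95; balance $0.00
Total paid: $677.75

$677.75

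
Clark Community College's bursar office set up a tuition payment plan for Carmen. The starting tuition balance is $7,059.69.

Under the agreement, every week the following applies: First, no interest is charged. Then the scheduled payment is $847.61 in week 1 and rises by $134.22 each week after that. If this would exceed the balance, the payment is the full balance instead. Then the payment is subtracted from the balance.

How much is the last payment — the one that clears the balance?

$1,479.44

# | Opening | Payment | End bal
1 | $7,059.69 | $847.61 | $6,212.08
2 | $6,212.08 | $981.83 | $5,230.25
3 | $5,230.25 | $1,116.05 | $4,114.20
4 | $4,114.20 | $1,250.27 | $2,863.93
5 | $2,863.93 | $1,384.49 | $1,479.44
6 | $1,479.44 | $1,479.44 | $0.00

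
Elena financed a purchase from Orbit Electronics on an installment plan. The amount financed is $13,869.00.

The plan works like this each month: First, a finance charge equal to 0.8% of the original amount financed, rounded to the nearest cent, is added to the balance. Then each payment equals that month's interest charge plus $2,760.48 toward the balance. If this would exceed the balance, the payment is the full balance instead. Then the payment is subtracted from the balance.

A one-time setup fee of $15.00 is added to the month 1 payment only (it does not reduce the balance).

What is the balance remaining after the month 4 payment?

$2,827.08

Month 1: $13,869.00 +$110.95 interest = $13,979.95; pay $2,871.43 (+ $15.00 fee) → $11,108.52
Month 2: $11,108.52 +$110.95 interest = $11,219.47; pay $2,871.43 → $8,348.04
Month 3: $8,348.04 +$110.95 interest = $8,458.99; pay $2,871.43 → $5,587.56
Month 4: $5,587.56 +$110.95 interest = $5,698.51; pay $2,871.43 → $2,827.08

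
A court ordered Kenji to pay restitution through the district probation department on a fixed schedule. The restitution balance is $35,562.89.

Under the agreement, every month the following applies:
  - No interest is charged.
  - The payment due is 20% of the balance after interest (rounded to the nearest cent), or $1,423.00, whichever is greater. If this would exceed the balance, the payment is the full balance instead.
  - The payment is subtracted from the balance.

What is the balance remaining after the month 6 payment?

$9,322.60

Month 1: opening $35,562.89; payment $7,112.58; balance $28,450.31
Month 2: opening $28,450.31; payment $5,690.06; balance $22,760.25
Month 3: opening $22,760.25; payment $4,552.05; balance $18,208.20
Month 4: opening $18,208.20; payment $3,641.64; balance $14,566.56
Month 5: opening $14,566.56; payment $2,913.31; balance $11,653.25
Month 6: opening $11,653.25; payment $2,330.65; balance $9,322.60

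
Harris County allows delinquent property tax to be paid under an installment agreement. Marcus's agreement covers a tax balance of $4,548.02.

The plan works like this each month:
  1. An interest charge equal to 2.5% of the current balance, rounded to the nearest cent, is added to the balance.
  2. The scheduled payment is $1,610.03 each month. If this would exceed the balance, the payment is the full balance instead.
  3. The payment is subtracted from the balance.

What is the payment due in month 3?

Month 1: $4,548.02 +$113.70 interest = $4,661.72; pay $1,610.03 → $3,051.69
Month 2: $3,051.69 +$76.29 interest = $3,127.98; pay $1,610.03 → $1,517.95
Month 3: $1,517.95 +$37.95 interest = $1,555.90; pay $1,555.90 → $0.00

$1,555.90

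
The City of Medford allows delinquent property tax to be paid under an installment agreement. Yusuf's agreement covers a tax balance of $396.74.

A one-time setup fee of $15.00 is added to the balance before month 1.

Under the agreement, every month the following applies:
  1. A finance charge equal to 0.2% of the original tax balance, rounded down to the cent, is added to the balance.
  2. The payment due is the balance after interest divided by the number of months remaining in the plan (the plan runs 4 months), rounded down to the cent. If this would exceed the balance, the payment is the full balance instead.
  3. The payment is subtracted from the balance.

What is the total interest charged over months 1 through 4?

Month 1: opening $411.74; interest $0.79 → $412.53; payment $103.13; balance $309.40
Month 2: opening $309.40; interest $0.79 → $310.19; payment $103.39; balance $206.80
Month 3: opening $206.80; interest $0.79 → $207.59; payment $103.79; balance $103.80
Month 4: opening $103.80; interest $0.79 → $104.59; payment $104.59; balance $0.00
Total interest: $0.79 + $0.79 + $0.79 + $0.79 = $3.16

$3.16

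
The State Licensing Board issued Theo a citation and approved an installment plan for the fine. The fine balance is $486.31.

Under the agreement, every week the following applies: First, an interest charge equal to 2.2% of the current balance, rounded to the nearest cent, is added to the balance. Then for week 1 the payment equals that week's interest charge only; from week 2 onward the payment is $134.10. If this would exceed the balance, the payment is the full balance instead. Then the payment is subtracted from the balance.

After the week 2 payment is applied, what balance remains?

Week 1: opening $486.31; interest $10.70 → $497.01; payment $10.70; balance $486.31
Week 2: opening $486.31; interest $10.70 → $497.01; payment $134.10; balance $362.91

$362.91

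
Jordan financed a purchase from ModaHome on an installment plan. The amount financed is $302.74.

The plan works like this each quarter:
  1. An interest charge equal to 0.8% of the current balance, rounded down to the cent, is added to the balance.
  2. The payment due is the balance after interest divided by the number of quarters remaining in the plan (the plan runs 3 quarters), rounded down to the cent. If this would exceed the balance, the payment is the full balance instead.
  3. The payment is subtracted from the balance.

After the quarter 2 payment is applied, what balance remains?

Quarter 1: $302.74 +$2.42 interest = $305.16; pay $101.72 → $203.44
Quarter 2: $203.44 +$1.62 interest = $205.06; pay $102.53 → $102.53

$102.53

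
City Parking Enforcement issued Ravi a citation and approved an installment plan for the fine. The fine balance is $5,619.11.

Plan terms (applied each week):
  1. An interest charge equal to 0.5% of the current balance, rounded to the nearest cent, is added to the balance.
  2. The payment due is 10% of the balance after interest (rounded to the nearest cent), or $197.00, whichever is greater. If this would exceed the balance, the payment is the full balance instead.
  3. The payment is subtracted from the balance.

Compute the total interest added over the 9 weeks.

Week 1: opening $5,619.11; interest $28.10 → $5,647.21; payment $564.72; balance $5,082.49
Week 2: opening $5,082.49; interest $25.41 → $5,107.90; payment $510.79; balance $4,597.11
Week 3: opening $4,597.11; interest $22.99 → $4,620.10; payment $462.01; balance $4,158.09
Week 4: opening $4,158.09; interest $20.79 → $4,178.88; payment $417.89; balance $3,760.99
Week 5: opening $3,760.99; interest $18.80 → $3,779.79; payment $377.98; balance $3,401.81
Week 6: opening $3,401.81; interest $17.01 → $3,418.82; payment $341.88; balance $3,076.94
Week 7: opening $3,076.94; interest $15.38 → $3,092.32; payment $309.23; balance $2,783.09
Week 8: opening $2,783.09; interest $13.92 → $2,797.01; payment $279.70; balance $2,517.31
Week 9: opening $2,517.31; interest $12.59 → $2,529.90; payment $252.99; balance $2,276.91
Total interest: $28.10 + $25.41 + $22.99 + $20.79 + $18.80 + $17.01 + $15.38 + $13.92 + $12.59 = $174.99

$174.99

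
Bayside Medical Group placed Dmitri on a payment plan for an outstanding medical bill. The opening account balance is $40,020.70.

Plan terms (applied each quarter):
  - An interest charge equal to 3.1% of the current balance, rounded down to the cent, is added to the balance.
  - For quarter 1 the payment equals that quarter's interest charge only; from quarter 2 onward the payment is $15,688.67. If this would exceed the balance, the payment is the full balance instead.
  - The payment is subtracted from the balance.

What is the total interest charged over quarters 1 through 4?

Quarter 1: $40,020.70 +$1,240.64 interest = $41,261.34; pay $1,240.64 → $40,020.70
Quarter 2: $40,020.70 +$1,240.64 interest = $41,261.34; pay $15,688.67 → $25,572.67
Quarter 3: $25,572.67 +$792.75 interest = $26,365.42; pay $15,688.67 → $10,676.75
Quarter 4: $10,676.75 +$330.97 interest = $11,007.72; pay $11,007.72 → $0.00
Total interest: $1,240.64 + $1,240.64 + $792.75 + $330.97 = $3,605.00

$3,605.00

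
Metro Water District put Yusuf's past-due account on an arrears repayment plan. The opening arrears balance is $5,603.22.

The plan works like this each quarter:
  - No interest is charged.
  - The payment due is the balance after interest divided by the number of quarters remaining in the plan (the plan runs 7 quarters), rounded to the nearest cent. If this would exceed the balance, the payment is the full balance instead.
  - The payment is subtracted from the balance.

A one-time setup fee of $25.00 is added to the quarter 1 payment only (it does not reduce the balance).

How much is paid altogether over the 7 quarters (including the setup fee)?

$5,628.22

# | Opening | Payment | Fee | End bal
1 | $5,603.22 | $800.46 | $25.00 | $4,802.76
2 | $4,802.76 | $800.46 | — | $4,002.30
3 | $4,002.30 | $800.46 | — | $3,201.84
4 | $3,201.84 | $800.46 | — | $2,401.38
5 | $2,401.38 | $800.46 | — | $1,600.92
6 | $1,600.92 | $800.46 | — | $800.46
7 | $800.46 | $800.46 | — | $0.00
Total paid: $5,628.22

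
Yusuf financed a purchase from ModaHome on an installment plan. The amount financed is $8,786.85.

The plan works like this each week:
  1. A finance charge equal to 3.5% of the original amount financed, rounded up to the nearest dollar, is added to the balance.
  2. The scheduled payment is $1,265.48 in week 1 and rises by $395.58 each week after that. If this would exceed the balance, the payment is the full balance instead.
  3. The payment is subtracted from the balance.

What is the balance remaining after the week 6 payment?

# | Opening | Interest | Payment | End bal
1 | $8,786.85 | $308.00 | $1,265.48 | $7,829.37
2 | $7,829.37 | $308.00 | $1,661.06 | $6,476.31
3 | $6,476.31 | $308.00 | $2,056.64 | $4,727.67
4 | $4,727.67 | $308.00 | $2,452.22 | $2,583.45
5 | $2,583.45 | $308.00 | $2,847.80 | $43.65
6 | $43.65 | $308.00 | $351.65 | $0.00

$0.00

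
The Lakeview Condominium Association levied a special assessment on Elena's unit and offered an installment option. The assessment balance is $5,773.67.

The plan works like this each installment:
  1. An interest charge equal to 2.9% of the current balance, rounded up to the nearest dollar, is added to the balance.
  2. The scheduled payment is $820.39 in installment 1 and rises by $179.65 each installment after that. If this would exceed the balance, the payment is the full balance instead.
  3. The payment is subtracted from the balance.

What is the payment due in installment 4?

$1,359.34

Installment 1: opening $5,773.67; interest $168.00 → $5,941.67; payment $820.39; balance $5,121.28
Installment 2: opening $5,121.28; interest $149.00 → $5,270.28; payment $1,000.04; balance $4,270.24
Installment 3: opening $4,270.24; interest $124.00 → $4,394.24; payment $1,179.69; balance $3,214.55
Installment 4: opening $3,214.55; interest $94.00 → $3,308.55; payment $1,359.34; balance $1,949.21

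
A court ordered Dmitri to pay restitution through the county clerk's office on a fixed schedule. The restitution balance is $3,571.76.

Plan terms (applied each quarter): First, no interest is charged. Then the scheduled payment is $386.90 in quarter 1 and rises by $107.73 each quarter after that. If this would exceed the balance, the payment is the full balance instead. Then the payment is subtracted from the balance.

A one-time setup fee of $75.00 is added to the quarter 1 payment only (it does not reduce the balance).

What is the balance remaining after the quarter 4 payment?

Quarter 1: opening $3,571.76; payment $386.90 (+ $75.00 fee); balance $3,184.86
Quarter 2: opening $3,184.86; payment $494.63; balance $2,690.23
Quarter 3: opening $2,690.23; payment $602.36; balance $2,087.87
Quarter 4: opening $2,087.87; payment $710.09; balance $1,377.78

$1,377.78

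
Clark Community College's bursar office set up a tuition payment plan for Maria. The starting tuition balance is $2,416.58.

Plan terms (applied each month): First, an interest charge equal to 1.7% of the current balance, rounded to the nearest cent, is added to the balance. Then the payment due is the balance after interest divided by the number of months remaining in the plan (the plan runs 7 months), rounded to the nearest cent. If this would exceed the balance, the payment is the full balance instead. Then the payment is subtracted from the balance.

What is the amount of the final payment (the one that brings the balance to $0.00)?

Month 1: $2,416.58 +$41.08 interest = $2,457.66; pay $351.09 → $2,106.57
Month 2: $2,106.57 +$35.81 interest = $2,142.38; pay $357.06 → $1,785.32
Month 3: $1,785.32 +$30.35 interest = $1,815.67; pay $363.13 → $1,452.54
Month 4: $1,452.54 +$24.69 interest = $1,477.23; pay $369.31 → $1,107.92
Month 5: $1,107.92 +$18.83 interest = $1,126.75; pay $375.58 → $751.17
Month 6: $751.17 +$12.77 interest = $763.94; pay $381.97 → $381.97
Month 7: $381.97 +$6.49 interest = $388.46; pay $388.46 → $0.00

$388.46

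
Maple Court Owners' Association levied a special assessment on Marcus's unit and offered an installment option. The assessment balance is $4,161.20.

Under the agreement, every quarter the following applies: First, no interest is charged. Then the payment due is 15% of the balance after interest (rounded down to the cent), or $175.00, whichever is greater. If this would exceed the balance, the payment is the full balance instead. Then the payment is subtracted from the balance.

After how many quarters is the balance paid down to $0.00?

# | Opening | Payment | End bal
1 | $4,161.20 | $624.18 | $3,537.02
2 | $3,537.02 | $530.55 | $3,006.47
3 | $3,006.47 | $450.97 | $2,555.50
4 | $2,555.50 | $383.32 | $2,172.18
5 | $2,172.18 | $325.82 | $1,846.36
6 | $1,846.36 | $276.95 | $1,569.41
7 | $1,569.41 | $235.41 | $1,334.00
8 | $1,334.00 | $200.10 | $1,133.90
9 | $1,133.90 | $175.00 | $958.90
10 | $958.90 | $175.00 | $783.90
11 | $783.90 | $175.00 | $608.90
12 | $608.90 | $175.00 | $433.90
13 | $433.90 | $175.00 | $258.90
14 | $258.90 | $175.00 | $83.90
15 | $83.90 | $83.90 | $0.00
Balance reaches $0.00 in quarter 15.

15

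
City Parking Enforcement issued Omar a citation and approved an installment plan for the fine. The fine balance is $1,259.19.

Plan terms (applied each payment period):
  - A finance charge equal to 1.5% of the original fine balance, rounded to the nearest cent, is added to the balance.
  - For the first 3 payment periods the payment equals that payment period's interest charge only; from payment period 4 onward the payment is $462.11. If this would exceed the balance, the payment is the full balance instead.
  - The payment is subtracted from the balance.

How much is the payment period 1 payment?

$18.89

# | Opening | Interest | Payment | End bal
1 | $1,259.19 | $18.89 | $18.89 | $1,259.19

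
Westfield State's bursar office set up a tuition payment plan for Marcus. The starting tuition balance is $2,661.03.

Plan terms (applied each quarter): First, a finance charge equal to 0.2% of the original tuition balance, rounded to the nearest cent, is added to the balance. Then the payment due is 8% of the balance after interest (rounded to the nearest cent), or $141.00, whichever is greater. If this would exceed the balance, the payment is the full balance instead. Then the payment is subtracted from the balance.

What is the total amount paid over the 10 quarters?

$1,619.34

Quarter 1: opening $2,661.03; interest $5.32 → $2,666.35; payment $213.31; balance $2,453.04
Quarter 2: opening $2,453.04; interest $5.32 → $2,458.36; payment $196.67; balance $2,261.69
Quarter 3: opening $2,261.69; interest $5.32 → $2,267.01; payment $181.36; balance $2,085.65
Quarter 4: opening $2,085.65; interest $5.32 → $2,090.97; payment $167.28; balance $1,923.69
Quarter 5: opening $1,923.69; interest $5.32 → $1,929.01; payment $154.32; balance $1,774.69
Quarter 6: opening $1,774.69; interest $5.32 → $1,780.01; payment $142.40; balance $1,637.61
Quarter 7: opening $1,637.61; interest $5.32 → $1,642.93; payment $141.00; balance $1,501.93
Quarter 8: opening $1,501.93; interest $5.32 → $1,507.25; payment $141.00; balance $1,366.25
Quarter 9: opening $1,366.25; interest $5.32 → $1,371.57; payment $141.00; balance $1,230.57
Quarter 10: opening $1,230.57; interest $5.32 → $1,235.89; payment $141.00; balance $1,094.89
Total paid: $1,619.34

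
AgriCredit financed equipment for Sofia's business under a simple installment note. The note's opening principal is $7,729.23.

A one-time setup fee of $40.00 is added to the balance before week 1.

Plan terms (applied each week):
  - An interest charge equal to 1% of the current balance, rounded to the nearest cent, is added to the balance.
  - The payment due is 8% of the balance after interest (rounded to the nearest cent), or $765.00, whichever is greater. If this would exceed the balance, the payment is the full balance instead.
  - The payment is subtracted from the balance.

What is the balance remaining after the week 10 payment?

$578.46

Week 1: opening $7,769.23; interest $77.69 → $7,846.92; payment $765.00; balance $7,081.92
Week 2: opening $7,081.92; interest $70.82 → $7,152.74; payment $765.00; balance $6,387.74
Week 3: opening $6,387.74; interest $63.88 → $6,451.62; payment $765.00; balance $5,686.62
Week 4: opening $5,686.62; interest $56.87 → $5,743.49; payment $765.00; balance $4,978.49
Week 5: opening $4,978.49; interest $49.78 → $5,028.27; payment $765.00; balance $4,263.27
Week 6: opening $4,263.27; interest $42.63 → $4,305.90; payment $765.00; balance $3,540.90
Week 7: opening $3,540.90; interest $35.41 → $3,576.31; payment $765.00; balance $2,811.31
Week 8: opening $2,811.31; interest $28.11 → $2,839.42; payment $765.00; balance $2,074.42
Week 9: opening $2,074.42; interest $20.74 → $2,095.16; payment $765.00; balance $1,330.16
Week 10: opening $1,330.16; interest $13.30 → $1,343.46; payment $765.00; balance $578.46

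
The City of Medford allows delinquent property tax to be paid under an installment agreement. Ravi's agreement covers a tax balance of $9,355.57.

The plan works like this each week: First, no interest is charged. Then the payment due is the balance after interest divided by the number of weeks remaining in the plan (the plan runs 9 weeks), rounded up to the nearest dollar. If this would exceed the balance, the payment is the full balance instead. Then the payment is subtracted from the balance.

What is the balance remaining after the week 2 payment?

Week 1: opening $9,355.57; payment $1,040.00; balance $8,315.57
Week 2: opening $8,315.57; payment $1,040.00; balance $7,275.57

$7,275.57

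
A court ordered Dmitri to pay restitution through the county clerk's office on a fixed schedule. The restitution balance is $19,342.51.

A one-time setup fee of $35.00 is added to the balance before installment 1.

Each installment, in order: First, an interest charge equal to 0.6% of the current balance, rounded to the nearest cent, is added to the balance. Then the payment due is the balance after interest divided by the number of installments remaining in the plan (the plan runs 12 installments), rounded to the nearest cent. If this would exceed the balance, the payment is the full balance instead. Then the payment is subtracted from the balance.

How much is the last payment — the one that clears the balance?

Installment 1: $19,377.51 +$116.27 interest = $19,493.78; pay $1,624.48 → $17,869.30
Installment 2: $17,869.30 +$107.22 interest = $17,976.52; pay $1,634.23 → $16,342.29
Installment 3: $16,342.29 +$98.05 interest = $16,440.34; pay $1,644.03 → $14,796.31
Installment 4: $14,796.31 +$88.78 interest = $14,885.09; pay $1,653.90 → $13,231.19
Installment 5: $13,231.19 +$79.39 interest = $13,310.58; pay $1,663.82 → $11,646.76
Installment 6: $11,646.76 +$69.88 interest = $11,716.64; pay $1,673.81 → $10,042.83
Installment 7: $10,042.83 +$60.26 interest = $10,103.09; pay $1,683.85 → $8,419.24
Installment 8: $8,419.24 +$50.52 interest = $8,469.76; pay $1,693.95 → $6,775.81
Installment 9: $6,775.81 +$40.65 interest = $6,816.46; pay $1,704.12 → $5,112.34
Installment 10: $5,112.34 +$30.67 interest = $5,143.01; pay $1,714.34 → $3,428.67
Installment 11: $3,428.67 +$20.57 interest = $3,449.24; pay $1,724.62 → $1,724.62
Installment 12: $1,724.62 +$10.35 interest = $1,734.97; pay $1,734.97 → $0.00

$1,734.97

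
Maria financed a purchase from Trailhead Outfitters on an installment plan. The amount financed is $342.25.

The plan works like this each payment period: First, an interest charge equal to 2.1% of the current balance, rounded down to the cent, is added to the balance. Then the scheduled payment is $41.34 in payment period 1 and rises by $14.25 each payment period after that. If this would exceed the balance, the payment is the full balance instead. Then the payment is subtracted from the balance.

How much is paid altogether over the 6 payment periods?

$368.19

Payment period 1: $342.25 +$7.18 interest = $349.43; pay $41.34 → $308.09
Payment period 2: $308.09 +$6.46 interest = $314.55; pay $55.59 → $258.96
Payment period 3: $258.96 +$5.43 interest = $264.39; pay $69.84 → $194.55
Payment period 4: $194.55 +$4.08 interest = $198.63; pay $84.09 → $114.54
Payment period 5: $114.54 +$2.40 interest = $116.94; pay $98.34 → $18.60
Payment period 6: $18.60 +$0.39 interest = $18.99; pay $18.99 → $0.00
Total paid: $368.19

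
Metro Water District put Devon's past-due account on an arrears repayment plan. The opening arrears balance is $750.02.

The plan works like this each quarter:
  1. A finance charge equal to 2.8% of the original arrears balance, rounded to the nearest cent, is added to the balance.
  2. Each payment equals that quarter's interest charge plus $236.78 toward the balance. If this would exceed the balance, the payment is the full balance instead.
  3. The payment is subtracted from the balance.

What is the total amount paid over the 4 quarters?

$834.02

# | Opening | Interest | Payment | End bal
1 | $750.02 | $21.00 | $257.78 | $513.24
2 | $513.24 | $21.00 | $257.78 | $276.46
3 | $276.46 | $21.00 | $257.78 | $39.68
4 | $39.68 | $21.00 | $60.68 | $0.00
Total paid: $834.02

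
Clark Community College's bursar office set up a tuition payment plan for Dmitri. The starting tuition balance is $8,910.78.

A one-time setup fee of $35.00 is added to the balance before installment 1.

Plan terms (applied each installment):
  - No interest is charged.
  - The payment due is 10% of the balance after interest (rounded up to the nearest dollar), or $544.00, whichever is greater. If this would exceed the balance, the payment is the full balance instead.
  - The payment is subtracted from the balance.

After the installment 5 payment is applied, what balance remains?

$5,280.78

Installment 1: opening $8,945.78; payment $895.00; balance $8,050.78
Installment 2: opening $8,050.78; payment $806.00; balance $7,244.78
Installment 3: opening $7,244.78; payment $725.00; balance $6,519.78
Installment 4: opening $6,519.78; payment $652.00; balance $5,867.78
Installment 5: opening $5,867.78; payment $587.00; balance $5,280.78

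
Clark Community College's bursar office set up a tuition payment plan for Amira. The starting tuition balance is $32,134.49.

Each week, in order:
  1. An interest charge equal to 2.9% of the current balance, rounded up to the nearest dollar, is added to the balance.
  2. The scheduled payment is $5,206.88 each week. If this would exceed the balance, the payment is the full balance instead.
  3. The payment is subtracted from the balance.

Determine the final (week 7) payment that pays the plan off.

$4,688.21

Week 1: opening $32,134.49; interest $932.00 → $33,066.49; payment $5,206.88; balance $27,859.61
Week 2: opening $27,859.61; interest $808.00 → $28,667.61; payment $5,206.88; balance $23,460.73
Week 3: opening $23,460.73; interest $681.00 → $24,141.73; payment $5,206.88; balance $18,934.85
Week 4: opening $18,934.85; interest $550.00 → $19,484.85; payment $5,206.88; balance $14,277.97
Week 5: opening $14,277.97; interest $415.00 → $14,692.97; payment $5,206.88; balance $9,486.09
Week 6: opening $9,486.09; interest $276.00 → $9,762.09; payment $5,206.88; balance $4,555.21
Week 7: opening $4,555.21; interest $133.00 → $4,688.21; payment $4,688.21; balance $0.00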